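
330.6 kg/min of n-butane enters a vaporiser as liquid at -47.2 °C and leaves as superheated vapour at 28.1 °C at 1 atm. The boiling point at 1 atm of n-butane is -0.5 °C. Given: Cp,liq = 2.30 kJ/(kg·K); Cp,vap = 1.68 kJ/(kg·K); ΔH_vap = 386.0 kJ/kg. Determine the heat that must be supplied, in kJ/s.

liquid -47.2→-0.5 °C: 107.41 kJ/kg
vaporisation at -0.5 °C: 386 kJ/kg
vapour -0.5→28.1 °C: 48.048 kJ/kg
Δh = 107.41 + 386 + 48.048 = 541.46 kJ/kg
Q = ṁ·Δh = 330.6 kg/min × 541.46 kJ/kg = 179010 kJ/min
|Q| = 2983.4 kW

Q = 2980 kJ/s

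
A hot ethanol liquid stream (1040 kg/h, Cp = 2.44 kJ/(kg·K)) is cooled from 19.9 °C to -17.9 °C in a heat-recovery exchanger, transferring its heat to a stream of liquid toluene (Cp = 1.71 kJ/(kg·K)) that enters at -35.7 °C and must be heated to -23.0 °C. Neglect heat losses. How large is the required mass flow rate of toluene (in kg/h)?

ṁ_c = 4420 kg/h

Heat released by hot stream: Q = 1040 × 2.44 × (19.9 − -17.9) = 95921 kJ/h
Energy balance on cold side (adiabatic exchanger): Q = ṁ_c·Cp_c·(T_c,out − T_c,in)
ṁ_c = 95921 / [1.71 × (-23.0 − -35.7)] = 4416.9 kg/h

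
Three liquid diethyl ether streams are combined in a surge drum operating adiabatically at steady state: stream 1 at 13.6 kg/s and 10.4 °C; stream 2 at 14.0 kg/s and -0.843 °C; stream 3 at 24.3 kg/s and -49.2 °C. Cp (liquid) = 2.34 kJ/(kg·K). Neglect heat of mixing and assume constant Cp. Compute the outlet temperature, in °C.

No heat crosses the boundary, so H_out = H_in.
Σ ṁᵢCp,ᵢTᵢ = 13.6×2.34×10.4 + 14.0×2.34×-0.843 + 24.3×2.34×-49.2 = -2494.3
Σ ṁᵢCp,ᵢ = 13.6×2.34 + 14.0×2.34 + 24.3×2.34 = 121.45
T_out = -2494.3 / 121.45 = -20.538 °C

T_out = -20.5 °C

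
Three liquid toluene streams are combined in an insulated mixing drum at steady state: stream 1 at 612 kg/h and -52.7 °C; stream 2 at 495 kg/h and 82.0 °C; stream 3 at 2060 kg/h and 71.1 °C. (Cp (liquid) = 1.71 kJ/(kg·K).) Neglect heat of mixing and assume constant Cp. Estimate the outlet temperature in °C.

T_out = 48.9 °C

No heat crosses the boundary, so H_out = H_in.
T_out = Σ ṁᵢCp,ᵢTᵢ / Σ ṁᵢCp,ᵢ
      = 264710 / 5415.6 = 48.88 °C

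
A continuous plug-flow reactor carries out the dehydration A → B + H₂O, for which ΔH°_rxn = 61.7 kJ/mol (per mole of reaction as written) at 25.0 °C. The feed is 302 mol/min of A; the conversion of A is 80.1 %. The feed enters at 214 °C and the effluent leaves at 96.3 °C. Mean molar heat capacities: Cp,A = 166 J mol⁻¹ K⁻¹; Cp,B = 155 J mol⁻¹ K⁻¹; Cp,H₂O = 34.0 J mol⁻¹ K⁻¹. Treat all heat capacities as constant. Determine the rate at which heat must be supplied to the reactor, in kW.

Extent of reaction ξ = 0.801 × 302 = 241.9 mol/min
Reaction term: ξ·ΔH°_rxn = 241.9 × 61.7 = 14925 kJ/min
Sensible, feed 214→25 °C: -9474.9 kJ/min
Outlet flows (mol/min): A 60.098, B 241.9, H₂O 241.9
Sensible, products 25→96.3 °C: 3971.1 kJ/min
Q = ΔH = 9421.5 kJ/min = 157.03 kW
Heat supplied = 157.03 kW

Q_in = 157 kW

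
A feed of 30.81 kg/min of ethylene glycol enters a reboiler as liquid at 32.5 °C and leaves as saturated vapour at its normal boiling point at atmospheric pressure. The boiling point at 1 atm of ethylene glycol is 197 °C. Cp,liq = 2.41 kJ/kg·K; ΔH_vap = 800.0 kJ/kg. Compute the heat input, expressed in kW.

Q = 614 kW

liquid 32.5→197 °C: 396.45 kJ/kg
vaporisation at 197 °C: 800 kJ/kg
Δh = 396.45 + 800 = 1196.4 kJ/kg
Q = ṁ·Δh = 30.81 kg/min × 1196.4 kJ/kg = 36862 kJ/min
|Q| = 614.37 kW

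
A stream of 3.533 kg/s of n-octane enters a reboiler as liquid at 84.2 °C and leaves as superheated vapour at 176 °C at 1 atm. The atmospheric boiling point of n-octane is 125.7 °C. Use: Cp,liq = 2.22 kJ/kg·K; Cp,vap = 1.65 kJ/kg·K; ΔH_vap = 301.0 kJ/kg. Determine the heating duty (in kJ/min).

liquid 84.2→125.7 °C: 92.13 kJ/kg
vaporisation at 125.7 °C: 301 kJ/kg
vapour 125.7→176 °C: 82.995 kJ/kg
Δh = 92.13 + 301 + 82.995 = 476.12 kJ/kg
Q = ṁ·Δh = 3.533 kg/s × 476.12 kJ/kg = 1682.1 kJ/s
|Q| = 1682.1 kW = 100930 kJ/min

Q = 101000 kJ/min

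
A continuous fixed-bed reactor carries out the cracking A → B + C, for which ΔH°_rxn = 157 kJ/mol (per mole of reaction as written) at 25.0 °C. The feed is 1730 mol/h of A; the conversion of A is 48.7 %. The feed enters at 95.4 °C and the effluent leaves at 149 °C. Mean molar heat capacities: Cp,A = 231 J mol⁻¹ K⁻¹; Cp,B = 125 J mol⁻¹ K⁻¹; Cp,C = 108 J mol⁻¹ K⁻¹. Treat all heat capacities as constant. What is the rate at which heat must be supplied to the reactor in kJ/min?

Extent of reaction ξ = 0.487 × 1730 = 842.51 mol/h
Reaction term: ξ·ΔH°_rxn = 842.51 × 157 = 132270 kJ/h
Sensible, feed 95.4→25 °C: -28134 kJ/h
Outlet flows (mol/h): A 887.49, B 842.51, C 842.51
Sensible, products 25→149 °C: 49763 kJ/h
Q = ΔH = 153900 kJ/h = 42.751 kW
Heat supplied = 2565.1 kJ/min

Q_in = 2570 kJ/min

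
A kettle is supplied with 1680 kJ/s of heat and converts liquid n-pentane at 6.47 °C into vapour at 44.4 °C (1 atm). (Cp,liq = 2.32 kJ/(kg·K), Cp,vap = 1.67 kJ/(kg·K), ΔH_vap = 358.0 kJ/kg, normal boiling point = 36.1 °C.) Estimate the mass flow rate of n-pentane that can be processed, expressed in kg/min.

Δh = 2.32×(36.1−6.47) + 358.0 + 1.67×(44.4−36.1) = 440.6 kJ/kg
Q = 1680 kJ/s = 1680 kJ/s = 100800 kJ/min
ṁ = Q/Δh = 100800 / 440.6 = 228.78 kg/min

ṁ = 229 kg/min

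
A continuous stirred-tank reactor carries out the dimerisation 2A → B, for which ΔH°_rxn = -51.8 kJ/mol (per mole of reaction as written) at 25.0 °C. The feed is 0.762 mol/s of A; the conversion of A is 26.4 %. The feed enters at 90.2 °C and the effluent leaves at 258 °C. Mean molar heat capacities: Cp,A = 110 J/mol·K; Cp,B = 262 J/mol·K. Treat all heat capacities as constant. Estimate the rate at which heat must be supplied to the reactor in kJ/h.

Q_in = 35400 kJ/h

Extent of reaction ξ = 0.264 × 0.762 / 2 = 0.10058 mol/s
Reaction term: ξ·ΔH°_rxn = 0.10058 × -51.8 = -5.2103 kJ/s
Sensible, feed 90.2→25 °C: -5.4651 kJ/s
Outlet flows (mol/s): A 0.56083, B 0.10058
Sensible, products 25→258 °C: 20.514 kJ/s
Q = ΔH = 9.8391 kJ/s = 9.8391 kW
Heat supplied = 35421 kJ/h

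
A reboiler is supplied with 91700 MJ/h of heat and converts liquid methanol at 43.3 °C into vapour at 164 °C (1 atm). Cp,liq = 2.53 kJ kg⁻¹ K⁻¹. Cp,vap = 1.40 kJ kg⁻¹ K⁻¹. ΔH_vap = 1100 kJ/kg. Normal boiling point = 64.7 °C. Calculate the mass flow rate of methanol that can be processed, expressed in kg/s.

ṁ = 19.7 kg/s

Δh = 2.53×(64.7−43.3) + 1100 + 1.40×(164−64.7) = 1293.2 kJ/kg
Q = 91700 MJ/h = 25472 kJ/s = 25472 kJ/s
ṁ = Q/Δh = 25472 / 1293.2 = 19.698 kg/s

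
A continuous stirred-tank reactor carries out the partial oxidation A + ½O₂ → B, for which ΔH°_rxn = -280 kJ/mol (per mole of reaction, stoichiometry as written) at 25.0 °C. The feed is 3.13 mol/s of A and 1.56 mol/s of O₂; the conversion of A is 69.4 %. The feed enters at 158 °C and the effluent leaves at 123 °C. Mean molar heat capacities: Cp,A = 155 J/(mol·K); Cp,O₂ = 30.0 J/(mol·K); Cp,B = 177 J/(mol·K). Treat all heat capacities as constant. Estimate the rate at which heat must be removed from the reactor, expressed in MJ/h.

Q_out = 2250 MJ/h

Extent of reaction ξ = 0.694 × 3.13 = 2.1722 mol/s
Reaction term: ξ·ΔH°_rxn = 2.1722 × -280 = -608.22 kJ/s
Sensible, feed 158→25 °C: -70.749 kJ/s
Outlet flows (mol/s): A 0.95778, O₂ 0.47389, B 2.1722
Sensible, products 25→123 °C: 53.621 kJ/s
Q = ΔH = -625.35 kJ/s = -625.35 kW
Heat removed = 2251.3 MJ/h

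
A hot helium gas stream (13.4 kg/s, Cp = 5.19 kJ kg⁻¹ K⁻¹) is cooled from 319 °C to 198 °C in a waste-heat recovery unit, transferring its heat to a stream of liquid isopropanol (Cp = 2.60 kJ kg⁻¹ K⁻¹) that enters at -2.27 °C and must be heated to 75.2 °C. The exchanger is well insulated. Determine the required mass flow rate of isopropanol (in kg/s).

Heat released by hot stream: Q = 13.4 × 5.19 × (319 − 198) = 8415.1 kJ/s
Energy balance on cold side (adiabatic exchanger): Q = ṁ_c·Cp_c·(T_c,out − T_c,in)
ṁ_c = 8415.1 / [2.60 × (75.2 − -2.27)] = 41.778 kg/s

ṁ_c = 41.8 kg/s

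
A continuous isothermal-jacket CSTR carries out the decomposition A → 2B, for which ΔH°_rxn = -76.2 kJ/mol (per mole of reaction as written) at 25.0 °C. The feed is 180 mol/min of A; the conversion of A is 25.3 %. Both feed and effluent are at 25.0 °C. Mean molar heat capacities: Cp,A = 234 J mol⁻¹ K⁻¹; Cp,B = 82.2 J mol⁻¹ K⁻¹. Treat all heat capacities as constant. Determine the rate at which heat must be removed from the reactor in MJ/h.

Extent of reaction ξ = 0.253 × 180 = 45.54 mol/min
Reaction term: ξ·ΔH°_rxn = 45.54 × -76.2 = -3470.1 kJ/min
Q = ΔH = -3470.1 kJ/min = -57.836 kW
Heat removed = 208.21 MJ/h

Q_out = 208 MJ/h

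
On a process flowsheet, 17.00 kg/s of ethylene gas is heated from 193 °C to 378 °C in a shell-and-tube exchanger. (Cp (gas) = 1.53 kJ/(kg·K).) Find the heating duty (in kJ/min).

Q = 289000 kJ/min

Q = ṁ·Cp·ΔT = 17.00 × 1.53 × (378 − 193) = 4811.9 kJ/s
Heating duty = 288710 kJ/min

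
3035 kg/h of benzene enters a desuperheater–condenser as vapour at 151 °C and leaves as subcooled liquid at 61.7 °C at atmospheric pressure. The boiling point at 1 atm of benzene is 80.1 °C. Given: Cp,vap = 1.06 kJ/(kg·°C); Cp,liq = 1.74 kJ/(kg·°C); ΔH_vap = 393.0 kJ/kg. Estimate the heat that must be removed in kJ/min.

vapour 151→80.1 °C: -75.154 kJ/kg
condensation at 80.1 °C: -393 kJ/kg
liquid 80.1→61.7 °C: -32.016 kJ/kg
Δh = -75.154 + -393 + -32.016 = -500.17 kJ/kg
Q = ṁ·Δh = 3035 kg/h × -500.17 kJ/kg = -1.518e+06 kJ/h
|Q| = 421.67 kW = 25300 kJ/min

Q_c = 25300 kJ/min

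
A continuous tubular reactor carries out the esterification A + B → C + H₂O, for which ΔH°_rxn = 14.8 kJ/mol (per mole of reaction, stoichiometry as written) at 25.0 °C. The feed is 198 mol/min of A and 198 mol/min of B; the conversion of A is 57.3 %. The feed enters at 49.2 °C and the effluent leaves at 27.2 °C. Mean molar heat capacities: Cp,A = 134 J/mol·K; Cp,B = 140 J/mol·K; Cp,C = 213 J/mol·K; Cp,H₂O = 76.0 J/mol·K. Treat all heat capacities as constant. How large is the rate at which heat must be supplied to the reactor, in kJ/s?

Q_in = 8.16 kJ/s

Extent of reaction ξ = 0.573 × 198 = 113.45 mol/min
Reaction term: ξ·ΔH°_rxn = 113.45 × 14.8 = 1679.1 kJ/min
Sensible, feed 49.2→25 °C: -1312.9 kJ/min
Outlet flows (mol/min): A 84.546, B 84.546, C 113.45, H₂O 113.45
Sensible, products 25→27.2 °C: 123.1 kJ/min
Q = ΔH = 489.32 kJ/min = 8.1553 kW
Heat supplied = 8.1553 kJ/s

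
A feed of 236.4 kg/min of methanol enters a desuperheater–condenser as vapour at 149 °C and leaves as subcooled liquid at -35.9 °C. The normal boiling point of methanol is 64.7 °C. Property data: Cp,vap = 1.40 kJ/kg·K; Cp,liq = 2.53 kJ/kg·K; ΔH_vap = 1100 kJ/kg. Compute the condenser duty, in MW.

vapour 149→64.7 °C: -118.02 kJ/kg
condensation at 64.7 °C: -1100 kJ/kg
liquid 64.7→-35.9 °C: -254.52 kJ/kg
Δh = -118.02 + -1100 + -254.52 = -1472.5 kJ/kg
Q = ṁ·Δh = 236.4 kg/min × -1472.5 kJ/kg = -348110 kJ/min
|Q| = 5801.8 kW = 5.8018 MW

Q_c = 5.80 MW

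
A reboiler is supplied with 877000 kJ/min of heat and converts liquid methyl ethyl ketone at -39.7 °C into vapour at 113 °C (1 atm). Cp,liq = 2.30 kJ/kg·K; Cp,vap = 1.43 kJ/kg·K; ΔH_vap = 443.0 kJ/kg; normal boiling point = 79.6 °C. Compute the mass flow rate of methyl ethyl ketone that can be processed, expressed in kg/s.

Δh = 2.30×(79.6−-39.7) + 443.0 + 1.43×(113−79.6) = 765.15 kJ/kg
Q = 877000 kJ/min = 14617 kJ/s = 14617 kJ/s
ṁ = Q/Δh = 14617 / 765.15 = 19.103 kg/s

ṁ = 19.1 kg/s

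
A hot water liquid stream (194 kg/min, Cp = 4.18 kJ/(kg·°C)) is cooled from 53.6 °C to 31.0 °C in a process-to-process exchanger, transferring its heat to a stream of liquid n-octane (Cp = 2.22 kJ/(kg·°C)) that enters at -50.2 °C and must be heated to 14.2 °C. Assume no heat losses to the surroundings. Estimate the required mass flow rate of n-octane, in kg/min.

Heat released by hot stream: Q = 194 × 4.18 × (53.6 − 31.0) = 18327 kJ/min
Energy balance on cold side (adiabatic exchanger): Q = ṁ_c·Cp_c·(T_c,out − T_c,in)
ṁ_c = 18327 / [2.22 × (14.2 − -50.2)] = 128.19 kg/min

ṁ_c = 128 kg/min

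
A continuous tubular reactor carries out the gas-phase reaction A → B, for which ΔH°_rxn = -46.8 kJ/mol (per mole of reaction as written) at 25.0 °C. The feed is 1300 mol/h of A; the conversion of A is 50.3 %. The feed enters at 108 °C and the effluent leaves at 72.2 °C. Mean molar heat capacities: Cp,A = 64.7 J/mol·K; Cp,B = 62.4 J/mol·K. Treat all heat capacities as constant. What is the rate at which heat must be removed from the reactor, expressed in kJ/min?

Extent of reaction ξ = 0.503 × 1300 = 653.9 mol/h
Reaction term: ξ·ΔH°_rxn = 653.9 × -46.8 = -30603 kJ/h
Sensible, feed 108→25 °C: -6981.1 kJ/h
Outlet flows (mol/h): A 646.1, B 653.9
Sensible, products 25→72.2 °C: 3899 kJ/h
Q = ΔH = -33685 kJ/h = -9.3568 kW
Heat removed = 561.41 kJ/min

Q_out = 561 kJ/min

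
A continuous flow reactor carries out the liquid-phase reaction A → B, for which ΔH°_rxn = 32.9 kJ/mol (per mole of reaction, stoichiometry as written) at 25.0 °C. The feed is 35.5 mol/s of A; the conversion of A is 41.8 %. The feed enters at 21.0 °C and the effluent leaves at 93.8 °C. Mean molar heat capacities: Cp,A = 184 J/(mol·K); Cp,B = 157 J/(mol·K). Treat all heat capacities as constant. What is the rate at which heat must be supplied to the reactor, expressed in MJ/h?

Q_in = 3370 MJ/h

Extent of reaction ξ = 0.418 × 35.5 = 14.839 mol/s
Reaction term: ξ·ΔH°_rxn = 14.839 × 32.9 = 488.2 kJ/s
Sensible, feed 21.0→25 °C: 26.128 kJ/s
Outlet flows (mol/s): A 20.661, B 14.839
Sensible, products 25→93.8 °C: 421.84 kJ/s
Q = ΔH = 936.17 kJ/s = 936.17 kW
Heat supplied = 3370.2 MJ/h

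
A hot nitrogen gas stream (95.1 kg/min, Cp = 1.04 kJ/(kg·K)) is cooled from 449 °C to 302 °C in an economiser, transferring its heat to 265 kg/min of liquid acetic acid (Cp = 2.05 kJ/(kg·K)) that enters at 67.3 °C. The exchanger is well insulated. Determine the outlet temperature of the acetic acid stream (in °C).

Heat released by hot stream: Q = 95.1 × 1.04 × (449 − 302) = 14539 kJ/min
Energy balance on cold side (adiabatic exchanger): Q = ṁ_c·Cp_c·(T_c,out − T_c,in)
T_c,out = 67.3 + 14539/(265 × 2.05) = 94.063 °C

T_c,out = 94.1 °C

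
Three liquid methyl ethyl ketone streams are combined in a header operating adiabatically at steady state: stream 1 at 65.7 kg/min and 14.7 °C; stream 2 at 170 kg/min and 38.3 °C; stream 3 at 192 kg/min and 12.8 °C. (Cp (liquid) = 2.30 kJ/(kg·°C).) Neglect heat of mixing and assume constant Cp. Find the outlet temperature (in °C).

Adiabatic, steady state ⇒ Σ ṁᵢCp,ᵢ(T_out − Tᵢ) = 0
T_out = Σ ṁᵢCp,ᵢTᵢ / Σ ṁᵢCp,ᵢ
      = 22849 / 983.71 = 23.227 °C

T_out = 23.2 °C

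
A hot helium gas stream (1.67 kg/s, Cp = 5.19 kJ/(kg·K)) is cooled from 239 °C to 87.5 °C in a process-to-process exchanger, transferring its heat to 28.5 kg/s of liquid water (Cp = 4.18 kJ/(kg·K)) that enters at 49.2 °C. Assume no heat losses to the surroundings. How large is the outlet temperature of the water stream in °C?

Heat released by hot stream: Q = 1.67 × 5.19 × (239 − 87.5) = 1313.1 kJ/s
Energy balance on cold side (adiabatic exchanger): Q = ṁ_c·Cp_c·(T_c,out − T_c,in)
T_c,out = 49.2 + 1313.1/(28.5 × 4.18) = 60.222 °C

T_c,out = 60.2 °C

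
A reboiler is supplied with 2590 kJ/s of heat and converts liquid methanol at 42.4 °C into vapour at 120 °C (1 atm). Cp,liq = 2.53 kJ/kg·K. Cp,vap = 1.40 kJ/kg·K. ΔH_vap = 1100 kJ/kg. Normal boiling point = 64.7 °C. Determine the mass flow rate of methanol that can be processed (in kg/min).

ṁ = 126 kg/min

Δh = 2.53×(64.7−42.4) + 1100 + 1.40×(120−64.7) = 1233.8 kJ/kg
Q = 2590 kJ/s = 2590 kJ/s = 155400 kJ/min
ṁ = Q/Δh = 155400 / 1233.8 = 125.95 kg/min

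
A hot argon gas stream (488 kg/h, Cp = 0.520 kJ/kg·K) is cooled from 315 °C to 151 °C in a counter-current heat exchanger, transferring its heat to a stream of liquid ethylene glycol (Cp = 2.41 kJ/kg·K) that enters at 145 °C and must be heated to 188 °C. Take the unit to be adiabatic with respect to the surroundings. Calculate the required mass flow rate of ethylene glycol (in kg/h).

Heat released by hot stream: Q = 488 × 0.520 × (315 − 151) = 41617 kJ/h
Energy balance on cold side (adiabatic exchanger): Q = ṁ_c·Cp_c·(T_c,out − T_c,in)
ṁ_c = 41617 / [2.41 × (188 − 145)] = 401.59 kg/h

ṁ_c = 402 kg/h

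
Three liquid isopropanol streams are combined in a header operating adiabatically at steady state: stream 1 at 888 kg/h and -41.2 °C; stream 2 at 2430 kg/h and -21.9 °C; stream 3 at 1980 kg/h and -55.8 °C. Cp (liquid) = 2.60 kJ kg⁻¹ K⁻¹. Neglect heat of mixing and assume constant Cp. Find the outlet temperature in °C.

T_out = -37.8 °C

Energy balance with Q = 0: Σ ṁᵢCp,ᵢ(T_out − Tᵢ) = 0
Σ ṁᵢCp,ᵢTᵢ = 888×2.60×-41.2 + 2430×2.60×-21.9 + 1980×2.60×-55.8 = -520750
Σ ṁᵢCp,ᵢ = 888×2.60 + 2430×2.60 + 1980×2.60 = 13775
T_out = -520750 / 13775 = -37.804 °C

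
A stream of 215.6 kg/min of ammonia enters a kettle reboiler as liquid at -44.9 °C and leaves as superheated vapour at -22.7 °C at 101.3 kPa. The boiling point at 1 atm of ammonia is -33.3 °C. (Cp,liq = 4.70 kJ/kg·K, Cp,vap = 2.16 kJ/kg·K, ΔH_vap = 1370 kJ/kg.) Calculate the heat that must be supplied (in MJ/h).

Q = 18700 MJ/h

liquid -44.9→-33.3 °C: 54.52 kJ/kg
vaporisation at -33.3 °C: 1370 kJ/kg
vapour -33.3→-22.7 °C: 22.896 kJ/kg
Δh = 54.52 + 1370 + 22.896 = 1447.4 kJ/kg
Q = ṁ·Δh = 215.6 kg/min × 1447.4 kJ/kg = 312060 kJ/min
|Q| = 5201 kW = 18724 MJ/h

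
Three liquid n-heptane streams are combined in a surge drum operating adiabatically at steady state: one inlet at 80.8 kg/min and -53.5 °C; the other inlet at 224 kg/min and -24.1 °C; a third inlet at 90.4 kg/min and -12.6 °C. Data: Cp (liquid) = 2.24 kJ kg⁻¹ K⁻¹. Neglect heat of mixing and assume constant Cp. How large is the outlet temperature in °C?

T_out = -27.5 °C

Energy balance with Q = 0: Σ ṁᵢCp,ᵢ(T_out − Tᵢ) = 0
Σ ṁᵢCp,ᵢTᵢ = 80.8×2.24×-53.5 + 224×2.24×-24.1 + 90.4×2.24×-12.6 = -24327
Σ ṁᵢCp,ᵢ = 80.8×2.24 + 224×2.24 + 90.4×2.24 = 885.25
T_out = -24327 / 885.25 = -27.48 °C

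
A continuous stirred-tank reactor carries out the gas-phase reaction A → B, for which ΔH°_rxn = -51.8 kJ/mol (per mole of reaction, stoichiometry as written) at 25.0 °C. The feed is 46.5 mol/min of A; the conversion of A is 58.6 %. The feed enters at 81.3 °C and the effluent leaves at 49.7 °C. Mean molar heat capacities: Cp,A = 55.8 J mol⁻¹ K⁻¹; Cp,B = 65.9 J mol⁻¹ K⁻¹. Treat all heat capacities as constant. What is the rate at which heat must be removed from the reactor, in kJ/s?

Q_out = 24.8 kJ/s

Extent of reaction ξ = 0.586 × 46.5 = 27.249 mol/min
Reaction term: ξ·ΔH°_rxn = 27.249 × -51.8 = -1411.5 kJ/min
Sensible, feed 81.3→25 °C: -146.08 kJ/min
Outlet flows (mol/min): A 19.251, B 27.249
Sensible, products 25→49.7 °C: 70.887 kJ/min
Q = ΔH = -1486.7 kJ/min = -24.778 kW
Heat removed = 24.778 kJ/s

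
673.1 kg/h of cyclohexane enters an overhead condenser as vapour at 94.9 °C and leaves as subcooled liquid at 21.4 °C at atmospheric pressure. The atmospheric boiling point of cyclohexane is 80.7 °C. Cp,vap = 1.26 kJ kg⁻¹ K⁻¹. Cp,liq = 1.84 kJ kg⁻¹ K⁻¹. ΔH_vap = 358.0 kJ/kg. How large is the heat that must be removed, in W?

Q_c = 90700 W

vapour 94.9→80.7 °C: -17.892 kJ/kg
condensation at 80.7 °C: -358 kJ/kg
liquid 80.7→21.4 °C: -109.11 kJ/kg
Δh = -17.892 + -358 + -109.11 = -485 kJ/kg
Q = ṁ·Δh = 673.1 kg/h × -485 kJ/kg = -326460 kJ/h
|Q| = 90.682 kW = 90682 W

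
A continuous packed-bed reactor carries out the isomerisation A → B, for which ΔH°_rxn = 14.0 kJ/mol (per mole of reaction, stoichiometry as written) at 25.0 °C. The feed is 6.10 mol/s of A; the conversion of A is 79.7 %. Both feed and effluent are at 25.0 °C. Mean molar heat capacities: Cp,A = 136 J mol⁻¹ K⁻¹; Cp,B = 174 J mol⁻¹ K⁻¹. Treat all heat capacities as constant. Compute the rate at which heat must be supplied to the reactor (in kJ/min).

Q_in = 4080 kJ/min

Extent of reaction ξ = 0.797 × 6.10 = 4.8617 mol/s
Reaction term: ξ·ΔH°_rxn = 4.8617 × 14.0 = 68.064 kJ/s
Q = ΔH = 68.064 kJ/s = 68.064 kW
Heat supplied = 4083.8 kJ/min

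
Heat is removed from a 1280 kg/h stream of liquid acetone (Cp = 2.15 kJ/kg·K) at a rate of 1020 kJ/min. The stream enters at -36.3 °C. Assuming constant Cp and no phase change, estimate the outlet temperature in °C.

Q = 1020 kJ/min = 61200 kJ/h
ΔT = Q/(ṁ·Cp) = 61200/(1280×2.15) = 22.238 K
T_out = -36.3 − 22.238 = -58.538 °C

T_out = -58.5 °C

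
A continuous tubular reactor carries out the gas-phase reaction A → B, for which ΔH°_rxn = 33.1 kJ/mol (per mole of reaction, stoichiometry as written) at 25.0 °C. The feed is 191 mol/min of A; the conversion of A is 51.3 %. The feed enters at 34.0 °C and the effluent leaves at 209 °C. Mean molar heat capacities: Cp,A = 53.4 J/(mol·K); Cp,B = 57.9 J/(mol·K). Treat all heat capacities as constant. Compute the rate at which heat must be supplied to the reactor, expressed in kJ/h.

Q_in = 307000 kJ/h

Extent of reaction ξ = 0.513 × 191 = 97.983 mol/min
Reaction term: ξ·ΔH°_rxn = 97.983 × 33.1 = 3243.2 kJ/min
Sensible, feed 34.0→25 °C: -91.795 kJ/min
Outlet flows (mol/min): A 93.017, B 97.983
Sensible, products 25→209 °C: 1957.8 kJ/min
Q = ΔH = 5109.3 kJ/min = 85.154 kW
Heat supplied = 306560 kJ/h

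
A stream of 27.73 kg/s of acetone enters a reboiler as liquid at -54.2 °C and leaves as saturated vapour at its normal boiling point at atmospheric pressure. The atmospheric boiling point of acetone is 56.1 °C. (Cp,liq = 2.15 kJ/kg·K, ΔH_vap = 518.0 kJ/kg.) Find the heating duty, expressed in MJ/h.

Q = 75400 MJ/h

liquid -54.2→56.1 °C: 237.15 kJ/kg
vaporisation at 56.1 °C: 518 kJ/kg
Δh = 237.15 + 518 = 755.14 kJ/kg
Q = ṁ·Δh = 27.73 kg/s × 755.14 kJ/kg = 20940 kJ/s
|Q| = 20940 kW = 75385 MJ/h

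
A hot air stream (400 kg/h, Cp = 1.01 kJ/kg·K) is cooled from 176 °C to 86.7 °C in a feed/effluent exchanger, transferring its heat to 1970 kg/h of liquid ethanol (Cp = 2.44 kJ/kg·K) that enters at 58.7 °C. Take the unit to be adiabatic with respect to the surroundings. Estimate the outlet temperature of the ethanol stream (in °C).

Heat released by hot stream: Q = 400 × 1.01 × (176 − 86.7) = 36077 kJ/h
Energy balance on cold side (adiabatic exchanger): Q = ṁ_c·Cp_c·(T_c,out − T_c,in)
T_c,out = 58.7 + 36077/(1970 × 2.44) = 66.205 °C

T_c,out = 66.2 °C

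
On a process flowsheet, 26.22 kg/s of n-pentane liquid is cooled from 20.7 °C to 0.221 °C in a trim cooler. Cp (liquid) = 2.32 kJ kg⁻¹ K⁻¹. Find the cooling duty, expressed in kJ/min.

Q_c = 74700 kJ/min

Q = ṁ·Cp·ΔT = 26.22 × 2.32 × (0.221 − 20.7) = -1245.7 kJ/s
Cooling duty = 74745 kJ/min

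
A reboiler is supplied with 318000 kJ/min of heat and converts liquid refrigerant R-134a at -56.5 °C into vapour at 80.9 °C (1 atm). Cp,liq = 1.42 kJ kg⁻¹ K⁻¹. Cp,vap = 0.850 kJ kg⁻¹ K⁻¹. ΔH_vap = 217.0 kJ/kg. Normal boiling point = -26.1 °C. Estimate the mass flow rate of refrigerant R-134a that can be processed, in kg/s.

Δh = 1.42×(-26.1−-56.5) + 217.0 + 0.850×(80.9−-26.1) = 351.12 kJ/kg
Q = 318000 kJ/min = 5300 kJ/s = 5300 kJ/s
ṁ = Q/Δh = 5300 / 351.12 = 15.095 kg/s

ṁ = 15.1 kg/s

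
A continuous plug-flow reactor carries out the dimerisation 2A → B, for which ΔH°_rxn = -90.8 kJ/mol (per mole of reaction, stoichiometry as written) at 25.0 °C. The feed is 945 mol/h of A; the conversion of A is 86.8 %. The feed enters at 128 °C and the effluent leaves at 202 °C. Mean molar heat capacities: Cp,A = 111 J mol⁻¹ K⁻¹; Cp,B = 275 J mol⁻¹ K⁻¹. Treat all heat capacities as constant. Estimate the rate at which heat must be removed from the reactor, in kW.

Extent of reaction ξ = 0.868 × 945 / 2 = 410.13 mol/h
Reaction term: ξ·ΔH°_rxn = 410.13 × -90.8 = -37240 kJ/h
Sensible, feed 128→25 °C: -10804 kJ/h
Outlet flows (mol/h): A 124.74, B 410.13
Sensible, products 25→202 °C: 22414 kJ/h
Q = ΔH = -25630 kJ/h = -7.1195 kW
Heat removed = 7.1195 kW

Q_out = 7.12 kW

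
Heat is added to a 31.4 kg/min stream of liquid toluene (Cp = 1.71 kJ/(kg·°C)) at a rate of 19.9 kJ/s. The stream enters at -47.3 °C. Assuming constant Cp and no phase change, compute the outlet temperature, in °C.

Q = 19.9 kJ/s = 1194 kJ/min
ΔT = Q/(ṁ·Cp) = 1194/(31.4×1.71) = 22.237 K
T_out = -47.3 + 22.237 = -25.063 °C

T_out = -25.1 °C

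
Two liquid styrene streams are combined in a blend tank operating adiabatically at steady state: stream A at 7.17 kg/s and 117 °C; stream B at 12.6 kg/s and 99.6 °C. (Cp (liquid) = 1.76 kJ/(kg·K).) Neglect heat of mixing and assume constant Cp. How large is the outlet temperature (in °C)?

T_out = 106 °C

No heat crosses the boundary, so H_out = H_in.
Σ ṁᵢCp,ᵢTᵢ = 7.17×1.76×117 + 12.6×1.76×99.6 = 3685.2
Σ ṁᵢCp,ᵢ = 7.17×1.76 + 12.6×1.76 = 34.795
T_out = 3685.2 / 34.795 = 105.91 °C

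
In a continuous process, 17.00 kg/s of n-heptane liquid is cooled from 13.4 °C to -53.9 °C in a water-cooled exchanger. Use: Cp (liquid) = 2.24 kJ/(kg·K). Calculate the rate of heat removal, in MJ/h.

Q = ṁ·Cp·ΔT = 17.00 × 2.24 × (-53.9 − 13.4) = -2562.8 kJ/s
Cooling duty = 9226 MJ/h

Q_c = 9230 MJ/h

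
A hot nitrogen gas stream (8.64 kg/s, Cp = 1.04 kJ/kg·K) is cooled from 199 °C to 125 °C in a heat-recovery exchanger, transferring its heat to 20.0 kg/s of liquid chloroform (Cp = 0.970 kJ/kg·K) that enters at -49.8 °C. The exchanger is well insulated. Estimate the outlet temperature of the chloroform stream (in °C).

Heat released by hot stream: Q = 8.64 × 1.04 × (199 − 125) = 664.93 kJ/s
Energy balance on cold side (adiabatic exchanger): Q = ṁ_c·Cp_c·(T_c,out − T_c,in)
T_c,out = -49.8 + 664.93/(20.0 × 0.970) = -15.525 °C

T_c,out = -15.5 °C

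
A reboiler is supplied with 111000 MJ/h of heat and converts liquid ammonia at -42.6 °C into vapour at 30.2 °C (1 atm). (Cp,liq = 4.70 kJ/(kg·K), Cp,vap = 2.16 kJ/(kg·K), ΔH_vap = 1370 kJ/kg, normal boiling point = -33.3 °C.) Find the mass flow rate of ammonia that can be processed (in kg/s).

ṁ = 19.9 kg/s

Δh = 4.70×(-33.3−-42.6) + 1370 + 2.16×(30.2−-33.3) = 1550.9 kJ/kg
Q = 111000 MJ/h = 30833 kJ/s = 30833 kJ/s
ṁ = Q/Δh = 30833 / 1550.9 = 19.881 kg/s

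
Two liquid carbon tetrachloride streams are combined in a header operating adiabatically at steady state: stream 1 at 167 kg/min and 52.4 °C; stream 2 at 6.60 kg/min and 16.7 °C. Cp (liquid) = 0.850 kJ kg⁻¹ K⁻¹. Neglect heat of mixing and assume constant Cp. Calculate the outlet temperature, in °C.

Adiabatic, steady state ⇒ Σ ṁᵢCp,ᵢ(T_out − Tᵢ) = 0
Σ ṁᵢCp,ᵢTᵢ = 167×0.850×52.4 + 6.60×0.850×16.7 = 7531.9
Σ ṁᵢCp,ᵢ = 167×0.850 + 6.60×0.850 = 147.56
T_out = 7531.9 / 147.56 = 51.043 °C

T_out = 51.0 °C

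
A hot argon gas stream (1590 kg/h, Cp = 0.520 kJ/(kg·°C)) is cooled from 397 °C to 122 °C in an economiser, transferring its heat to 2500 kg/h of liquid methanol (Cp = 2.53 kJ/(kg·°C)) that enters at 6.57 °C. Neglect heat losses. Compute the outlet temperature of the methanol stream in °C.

Heat released by hot stream: Q = 1590 × 0.520 × (397 − 122) = 227370 kJ/h
Energy balance on cold side (adiabatic exchanger): Q = ṁ_c·Cp_c·(T_c,out − T_c,in)
T_c,out = 6.57 + 227370/(2500 × 2.53) = 42.518 °C

T_c,out = 42.5 °C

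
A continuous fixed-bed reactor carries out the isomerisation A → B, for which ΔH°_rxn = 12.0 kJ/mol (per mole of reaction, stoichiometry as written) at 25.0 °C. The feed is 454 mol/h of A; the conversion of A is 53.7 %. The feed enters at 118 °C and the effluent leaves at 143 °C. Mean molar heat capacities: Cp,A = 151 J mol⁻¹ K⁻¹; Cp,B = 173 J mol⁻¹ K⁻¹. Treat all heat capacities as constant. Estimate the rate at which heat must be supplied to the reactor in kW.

Q_in = 1.46 kW

Extent of reaction ξ = 0.537 × 454 = 243.8 mol/h
Reaction term: ξ·ΔH°_rxn = 243.8 × 12.0 = 2925.6 kJ/h
Sensible, feed 118→25 °C: -6375.5 kJ/h
Outlet flows (mol/h): A 210.2, B 243.8
Sensible, products 25→143 °C: 8722.3 kJ/h
Q = ΔH = 5272.3 kJ/h = 1.4645 kW
Heat supplied = 1.4645 kW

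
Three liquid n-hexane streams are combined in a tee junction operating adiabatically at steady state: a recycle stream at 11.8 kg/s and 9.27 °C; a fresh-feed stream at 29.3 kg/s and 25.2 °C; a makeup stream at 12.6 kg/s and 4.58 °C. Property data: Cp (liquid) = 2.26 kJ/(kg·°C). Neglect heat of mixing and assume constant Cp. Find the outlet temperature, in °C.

No heat crosses the boundary, so H_out = H_in.
T_out = Σ ṁᵢCp,ᵢTᵢ / Σ ṁᵢCp,ᵢ
      = 2046.3 / 121.36 = 16.861 °C

T_out = 16.9 °C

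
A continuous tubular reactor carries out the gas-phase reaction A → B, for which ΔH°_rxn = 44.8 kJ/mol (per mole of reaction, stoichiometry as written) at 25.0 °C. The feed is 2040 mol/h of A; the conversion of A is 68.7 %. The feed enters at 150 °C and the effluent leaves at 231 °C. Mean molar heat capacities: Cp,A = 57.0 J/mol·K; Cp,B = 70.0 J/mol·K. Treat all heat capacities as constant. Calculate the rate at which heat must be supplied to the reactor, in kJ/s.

Q_in = 21.1 kJ/s

Extent of reaction ξ = 0.687 × 2040 = 1401.5 mol/h
Reaction term: ξ·ΔH°_rxn = 1401.5 × 44.8 = 62786 kJ/h
Sensible, feed 150→25 °C: -14535 kJ/h
Outlet flows (mol/h): A 638.52, B 1401.5
Sensible, products 25→231 °C: 27707 kJ/h
Q = ΔH = 75958 kJ/h = 21.099 kW
Heat supplied = 21.099 kJ/s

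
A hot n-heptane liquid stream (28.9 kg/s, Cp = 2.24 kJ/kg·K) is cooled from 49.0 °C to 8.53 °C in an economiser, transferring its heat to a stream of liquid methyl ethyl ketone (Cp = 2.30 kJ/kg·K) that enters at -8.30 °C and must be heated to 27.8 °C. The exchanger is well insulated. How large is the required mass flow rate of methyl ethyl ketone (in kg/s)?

ṁ_c = 31.6 kg/s

Heat released by hot stream: Q = 28.9 × 2.24 × (49.0 − 8.53) = 2619.9 kJ/s
Energy balance on cold side (adiabatic exchanger): Q = ṁ_c·Cp_c·(T_c,out − T_c,in)
ṁ_c = 2619.9 / [2.30 × (27.8 − -8.30)] = 31.553 kg/s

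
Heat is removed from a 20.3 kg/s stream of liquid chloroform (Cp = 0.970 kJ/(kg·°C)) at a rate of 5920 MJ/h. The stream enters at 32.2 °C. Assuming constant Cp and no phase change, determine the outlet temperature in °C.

T_out = -51.3 °C

Q = 5920 MJ/h = 1644.4 kJ/s
ΔT = Q/(ṁ·Cp) = 1644.4/(20.3×0.970) = 83.512 K
T_out = 32.2 − 83.512 = -51.312 °C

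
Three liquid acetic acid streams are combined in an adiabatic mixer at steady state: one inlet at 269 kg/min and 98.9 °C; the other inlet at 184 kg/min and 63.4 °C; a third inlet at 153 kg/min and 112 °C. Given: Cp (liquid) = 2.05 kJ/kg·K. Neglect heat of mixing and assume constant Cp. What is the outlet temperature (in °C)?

T_out = 91.4 °C

Energy balance with Q = 0: Σ ṁᵢCp,ᵢ(T_out − Tᵢ) = 0
Σ ṁᵢCp,ᵢTᵢ = 269×2.05×98.9 + 184×2.05×63.4 + 153×2.05×112 = 113580
Σ ṁᵢCp,ᵢ = 269×2.05 + 184×2.05 + 153×2.05 = 1242.3
T_out = 113580 / 1242.3 = 91.429 °C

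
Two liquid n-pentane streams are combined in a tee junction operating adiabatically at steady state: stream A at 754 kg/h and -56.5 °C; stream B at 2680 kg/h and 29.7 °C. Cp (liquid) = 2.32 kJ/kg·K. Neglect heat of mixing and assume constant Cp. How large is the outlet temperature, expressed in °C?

T_out = 10.8 °C

Adiabatic, steady state ⇒ Σ ṁᵢCp,ᵢ(T_out − Tᵢ) = 0
T_out = Σ ṁᵢCp,ᵢTᵢ / Σ ṁᵢCp,ᵢ
      = 85828 / 7966.9 = 10.773 °C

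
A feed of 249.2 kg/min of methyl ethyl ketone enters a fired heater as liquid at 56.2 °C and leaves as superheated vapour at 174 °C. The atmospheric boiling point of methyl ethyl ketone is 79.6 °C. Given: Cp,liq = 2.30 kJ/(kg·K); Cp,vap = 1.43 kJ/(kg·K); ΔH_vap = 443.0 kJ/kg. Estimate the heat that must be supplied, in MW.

liquid 56.2→79.6 °C: 53.82 kJ/kg
vaporisation at 79.6 °C: 443 kJ/kg
vapour 79.6→174 °C: 134.99 kJ/kg
Δh = 53.82 + 443 + 134.99 = 631.81 kJ/kg
Q = ṁ·Δh = 249.2 kg/min × 631.81 kJ/kg = 157450 kJ/min
|Q| = 2624.1 kW = 2.6241 MW

Q = 2.62 MW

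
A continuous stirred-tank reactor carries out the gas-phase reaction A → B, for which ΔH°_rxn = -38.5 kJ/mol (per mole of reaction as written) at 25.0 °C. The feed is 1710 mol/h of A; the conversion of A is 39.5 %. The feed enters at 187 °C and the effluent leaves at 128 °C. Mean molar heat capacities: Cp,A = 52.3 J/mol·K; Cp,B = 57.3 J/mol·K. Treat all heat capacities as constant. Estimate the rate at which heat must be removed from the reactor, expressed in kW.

Extent of reaction ξ = 0.395 × 1710 = 675.45 mol/h
Reaction term: ξ·ΔH°_rxn = 675.45 × -38.5 = -26005 kJ/h
Sensible, feed 187→25 °C: -14488 kJ/h
Outlet flows (mol/h): A 1034.5, B 675.45
Sensible, products 25→128 °C: 9559.5 kJ/h
Q = ΔH = -30934 kJ/h = -8.5926 kW
Heat removed = 8.5926 kW

Q_out = 8.59 kW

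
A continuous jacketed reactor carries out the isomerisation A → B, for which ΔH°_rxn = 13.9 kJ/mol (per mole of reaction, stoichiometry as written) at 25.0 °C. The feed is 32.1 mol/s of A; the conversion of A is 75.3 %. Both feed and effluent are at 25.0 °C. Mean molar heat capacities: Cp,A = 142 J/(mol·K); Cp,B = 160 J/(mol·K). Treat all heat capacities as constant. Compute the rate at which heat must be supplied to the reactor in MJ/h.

Extent of reaction ξ = 0.753 × 32.1 = 24.171 mol/s
Reaction term: ξ·ΔH°_rxn = 24.171 × 13.9 = 335.98 kJ/s
Q = ΔH = 335.98 kJ/s = 335.98 kW
Heat supplied = 1209.5 MJ/h

Q_in = 1210 MJ/h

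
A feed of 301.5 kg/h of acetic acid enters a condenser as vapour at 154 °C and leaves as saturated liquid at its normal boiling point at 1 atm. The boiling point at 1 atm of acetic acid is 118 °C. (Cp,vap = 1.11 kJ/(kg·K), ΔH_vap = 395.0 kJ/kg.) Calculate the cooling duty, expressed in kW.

vapour 154→118 °C: -39.96 kJ/kg
condensation at 118 °C: -395 kJ/kg
Δh = -39.96 + -395 = -434.96 kJ/kg
Q = ṁ·Δh = 301.5 kg/h × -434.96 kJ/kg = -131140 kJ/h
|Q| = 36.428 kW

Q_c = 36.4 kW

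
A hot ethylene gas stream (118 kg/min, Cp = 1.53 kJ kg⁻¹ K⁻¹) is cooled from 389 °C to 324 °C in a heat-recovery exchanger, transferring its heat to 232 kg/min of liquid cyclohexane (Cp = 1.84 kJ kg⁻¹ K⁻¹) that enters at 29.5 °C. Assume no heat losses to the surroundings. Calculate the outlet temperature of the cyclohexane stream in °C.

T_c,out = 57.0 °C

Heat released by hot stream: Q = 118 × 1.53 × (389 − 324) = 11735 kJ/min
Energy balance on cold side (adiabatic exchanger): Q = ṁ_c·Cp_c·(T_c,out − T_c,in)
T_c,out = 29.5 + 11735/(232 × 1.84) = 56.99 °C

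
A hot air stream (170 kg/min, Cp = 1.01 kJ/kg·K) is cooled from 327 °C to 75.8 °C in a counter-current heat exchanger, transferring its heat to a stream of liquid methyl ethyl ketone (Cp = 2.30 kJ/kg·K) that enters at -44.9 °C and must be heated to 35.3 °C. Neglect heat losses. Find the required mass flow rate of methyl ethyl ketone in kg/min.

ṁ_c = 234 kg/min

Heat released by hot stream: Q = 170 × 1.01 × (327 − 75.8) = 43131 kJ/min
Energy balance on cold side (adiabatic exchanger): Q = ṁ_c·Cp_c·(T_c,out − T_c,in)
ṁ_c = 43131 / [2.30 × (35.3 − -44.9)] = 233.82 kg/min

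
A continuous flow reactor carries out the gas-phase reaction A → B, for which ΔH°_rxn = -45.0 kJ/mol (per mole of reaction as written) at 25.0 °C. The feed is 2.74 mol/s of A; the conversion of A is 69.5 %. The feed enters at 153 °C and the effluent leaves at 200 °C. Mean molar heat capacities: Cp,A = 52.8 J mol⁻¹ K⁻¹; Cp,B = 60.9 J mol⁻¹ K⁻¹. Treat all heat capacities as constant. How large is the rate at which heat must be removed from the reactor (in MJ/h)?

Extent of reaction ξ = 0.695 × 2.74 = 1.9043 mol/s
Reaction term: ξ·ΔH°_rxn = 1.9043 × -45.0 = -85.694 kJ/s
Sensible, feed 153→25 °C: -18.518 kJ/s
Outlet flows (mol/s): A 0.8357, B 1.9043
Sensible, products 25→200 °C: 28.017 kJ/s
Q = ΔH = -76.195 kJ/s = -76.195 kW
Heat removed = 274.3 MJ/h

Q_out = 274 MJ/h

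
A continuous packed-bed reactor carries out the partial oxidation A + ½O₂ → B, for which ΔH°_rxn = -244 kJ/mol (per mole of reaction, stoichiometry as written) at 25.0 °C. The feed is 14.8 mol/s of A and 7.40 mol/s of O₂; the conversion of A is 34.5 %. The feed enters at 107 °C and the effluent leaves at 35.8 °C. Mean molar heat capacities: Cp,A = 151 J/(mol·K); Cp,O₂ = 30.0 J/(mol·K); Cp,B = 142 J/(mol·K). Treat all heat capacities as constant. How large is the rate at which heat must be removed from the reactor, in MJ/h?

Extent of reaction ξ = 0.345 × 14.8 = 5.106 mol/s
Reaction term: ξ·ΔH°_rxn = 5.106 × -244 = -1245.9 kJ/s
Sensible, feed 107→25 °C: -201.46 kJ/s
Outlet flows (mol/s): A 9.694, O₂ 4.847, B 5.106
Sensible, products 25→35.8 °C: 25.21 kJ/s
Q = ΔH = -1422.1 kJ/s = -1422.1 kW
Heat removed = 5119.6 MJ/h

Q_out = 5120 MJ/h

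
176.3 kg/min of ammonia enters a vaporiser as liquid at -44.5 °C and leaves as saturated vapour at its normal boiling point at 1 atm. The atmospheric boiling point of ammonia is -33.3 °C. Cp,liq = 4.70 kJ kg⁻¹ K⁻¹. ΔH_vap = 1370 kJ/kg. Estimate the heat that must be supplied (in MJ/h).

liquid -44.5→-33.3 °C: 52.64 kJ/kg
vaporisation at -33.3 °C: 1370 kJ/kg
Δh = 52.64 + 1370 = 1422.6 kJ/kg
Q = ṁ·Δh = 176.3 kg/min × 1422.6 kJ/kg = 250810 kJ/min
|Q| = 4180.2 kW = 15049 MJ/h

Q = 15000 MJ/h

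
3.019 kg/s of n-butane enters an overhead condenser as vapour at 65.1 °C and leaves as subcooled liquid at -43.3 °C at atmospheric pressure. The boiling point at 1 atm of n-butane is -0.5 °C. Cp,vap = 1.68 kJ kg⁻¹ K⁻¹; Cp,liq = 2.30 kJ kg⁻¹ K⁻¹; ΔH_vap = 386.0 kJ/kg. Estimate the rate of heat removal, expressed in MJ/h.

vapour 65.1→-0.5 °C: -110.21 kJ/kg
condensation at -0.5 °C: -386 kJ/kg
liquid -0.5→-43.3 °C: -98.44 kJ/kg
Δh = -110.21 + -386 + -98.44 = -594.65 kJ/kg
Q = ṁ·Δh = 3.019 kg/s × -594.65 kJ/kg = -1795.2 kJ/s
|Q| = 1795.2 kW = 6462.9 MJ/h

Q_c = 6460 MJ/h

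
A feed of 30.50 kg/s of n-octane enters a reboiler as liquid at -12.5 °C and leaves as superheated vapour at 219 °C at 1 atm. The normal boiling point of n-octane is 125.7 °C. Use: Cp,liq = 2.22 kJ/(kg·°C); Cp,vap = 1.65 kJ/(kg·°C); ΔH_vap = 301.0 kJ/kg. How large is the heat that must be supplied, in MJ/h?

liquid -12.5→125.7 °C: 306.8 kJ/kg
vaporisation at 125.7 °C: 301 kJ/kg
vapour 125.7→219 °C: 153.94 kJ/kg
Δh = 306.8 + 301 + 153.94 = 761.75 kJ/kg
Q = ṁ·Δh = 30.50 kg/s × 761.75 kJ/kg = 23233 kJ/s
|Q| = 23233 kW = 83640 MJ/h

Q = 83600 MJ/h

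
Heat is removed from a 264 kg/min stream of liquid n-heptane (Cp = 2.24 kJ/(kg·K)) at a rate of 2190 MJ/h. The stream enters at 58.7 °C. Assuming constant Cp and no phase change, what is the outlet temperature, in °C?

Q = 2190 MJ/h = 36500 kJ/min
ΔT = Q/(ṁ·Cp) = 36500/(264×2.24) = 61.722 K
T_out = 58.7 − 61.722 = -3.0221 °C

T_out = -3.02 °C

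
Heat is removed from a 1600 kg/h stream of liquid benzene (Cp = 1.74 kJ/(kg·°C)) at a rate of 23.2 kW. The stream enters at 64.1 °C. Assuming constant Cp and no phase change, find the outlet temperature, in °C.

T_out = 34.1 °C

Q = 23.2 kW = 83520 kJ/h
ΔT = Q/(ṁ·Cp) = 83520/(1600×1.74) = 30 K
T_out = 64.1 − 30 = 34.1 °C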